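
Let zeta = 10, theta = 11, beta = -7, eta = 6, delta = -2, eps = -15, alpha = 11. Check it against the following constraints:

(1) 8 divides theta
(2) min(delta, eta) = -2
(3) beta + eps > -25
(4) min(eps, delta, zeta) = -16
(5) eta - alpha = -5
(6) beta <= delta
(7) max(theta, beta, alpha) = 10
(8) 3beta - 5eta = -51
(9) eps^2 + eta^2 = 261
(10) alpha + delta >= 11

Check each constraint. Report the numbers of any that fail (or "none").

Constraints 1, 4, 7, 10 are violated.

(1) 11 = 8*1 + 3, so 8 does not divide 11  no
(2) min(-2, 6) = -2  yes
(3) beta + eps = -7 + (-15) = -22; -22 > -25  yes
(4) min(-15, -2, 10) = -15, not -16  no
(5) eta - alpha = 6 - 11 = -5  yes
(6) beta = -7, delta = -2; -7 ≤ -2  yes
(7) max(11, -7, 11) = 11, not 10  no
(8) 3beta - 5eta = 3(-7) - 5(6) = -51  yes
(9) eps^2 + eta^2 = (-15)^2 + 6^2 = 225 + 36 = 261  yes
(10) alpha + delta = 11 + (-2) = 9; 9 < 11, bound 11 not met  no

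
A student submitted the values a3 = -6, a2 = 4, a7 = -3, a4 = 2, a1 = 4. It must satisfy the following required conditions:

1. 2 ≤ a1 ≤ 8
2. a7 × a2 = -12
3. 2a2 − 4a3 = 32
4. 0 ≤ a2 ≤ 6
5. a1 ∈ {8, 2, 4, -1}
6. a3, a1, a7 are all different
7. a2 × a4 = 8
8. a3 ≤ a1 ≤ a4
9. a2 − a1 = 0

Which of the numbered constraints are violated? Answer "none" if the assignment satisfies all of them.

Violated: 8.

1. a1 = 4 lies in [2, 8]  ✓
2. a7 × a2 = -3 × 4 = -12  ✓
3. 2a2 − 4a3 = 2(4) − 4(-6) = 32  ✓
4. a2 = 4 lies in [0, 6]  ✓
5. a1 = 4 is in {8, 2, 4, -1}  ✓
6. values -6, 4, -3 are pairwise distinct  ✓
7. a2 × a4 = 4 × 2 = 8  ✓
8. values -6, 4, 2; a1 = 4 is not ≤ a4 = 2  ✗
9. a2 − a1 = 4 − 4 = 0  ✓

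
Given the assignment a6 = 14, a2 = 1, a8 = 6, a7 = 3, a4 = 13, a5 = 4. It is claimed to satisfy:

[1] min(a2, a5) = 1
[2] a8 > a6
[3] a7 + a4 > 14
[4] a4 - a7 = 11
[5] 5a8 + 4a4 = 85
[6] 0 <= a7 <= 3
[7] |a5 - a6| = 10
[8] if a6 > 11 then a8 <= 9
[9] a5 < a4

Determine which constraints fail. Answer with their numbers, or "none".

No — constraints 2, 4, and 5 are not satisfied.

[1] min(1, 4) = 1 — OK.
[2] a8 = 6, a6 = 14; 6 ≤ 14 (want >) — violated.
[3] a7 + a4 = 3 + 13 = 16; 16 > 14 — OK.
[4] a4 - a7 = 13 - 3 = 10, not 11 — violated.
[5] 5a8 + 4a4 = 5(6) + 4(13) = 82, not 85 — violated.
[6] a7 = 3 lies in [0, 3] — OK.
[7] |4 - 14| = 10 — OK.
[8] a6 = 14 > 11, so we need a8 ≤ 9; a8 = 6 ≤ 9 — OK.
[9] a5 = 4, a4 = 13; 4 < 13 — OK.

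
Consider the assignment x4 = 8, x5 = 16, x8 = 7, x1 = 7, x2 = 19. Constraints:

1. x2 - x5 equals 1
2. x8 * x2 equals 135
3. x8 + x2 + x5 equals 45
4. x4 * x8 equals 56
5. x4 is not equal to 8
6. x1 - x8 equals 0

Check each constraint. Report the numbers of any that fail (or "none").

1. x2 - x5 = 19 - 16 = 3, not 1 — does not hold.
2. x8 * x2 = 7 * 19 = 133, not 135 — does not hold.
3. x8 + x2 + x5 = 7 + 19 + 16 = 42, not 45 — does not hold.
4. x4 * x8 = 8 * 7 = 56 — holds.
5. x4 = 8, but 8 is required to differ — does not hold.
6. x1 - x8 = 7 - 7 = 0 — holds.

The assignment fails constraints 1, 2, 3, and 5.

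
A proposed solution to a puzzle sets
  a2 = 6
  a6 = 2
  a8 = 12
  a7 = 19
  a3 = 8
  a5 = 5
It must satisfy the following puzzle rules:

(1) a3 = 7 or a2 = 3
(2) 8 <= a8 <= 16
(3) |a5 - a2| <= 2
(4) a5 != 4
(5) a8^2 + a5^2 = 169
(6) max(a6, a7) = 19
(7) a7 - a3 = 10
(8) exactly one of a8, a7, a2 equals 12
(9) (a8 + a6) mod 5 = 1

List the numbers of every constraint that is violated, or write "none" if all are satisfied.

(1) a3 = 8 ≠ 7 and a2 = 6 ≠ 3; both disjuncts false  false
(2) a8 = 12 lies in [8, 16]  true
(3) |5 - 6| = 1; 1 ≤ 2  true
(4) a5 = 5, and 5 ≠ 4  true
(5) a8^2 + a5^2 = 12^2 + 5^2 = 144 + 25 = 169  true
(6) max(2, 19) = 19  true
(7) a7 - a3 = 19 - 8 = 11, not 10  false
(8) a8=12, a7=19, a2=6; 1 of them equals 12  true
(9) a8 + a6 = 14; 14 mod 5 = 4, not 1  false

The assignment fails constraints 1, 7, 9.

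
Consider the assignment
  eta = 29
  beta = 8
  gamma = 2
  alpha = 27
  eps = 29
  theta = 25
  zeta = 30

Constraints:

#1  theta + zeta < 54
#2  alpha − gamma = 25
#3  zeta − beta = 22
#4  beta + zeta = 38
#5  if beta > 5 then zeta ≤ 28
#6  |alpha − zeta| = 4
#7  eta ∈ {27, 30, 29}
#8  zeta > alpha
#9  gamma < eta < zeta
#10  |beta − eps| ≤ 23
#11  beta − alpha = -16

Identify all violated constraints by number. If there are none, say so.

The assignment fails constraints 1, 5, 6, and 11.

#1 theta + zeta = 25 + 30 = 55; 55 ≥ 54, bound 54 not met — does not hold.
#2 alpha − gamma = 27 − 2 = 25 — holds.
#3 zeta − beta = 30 − 8 = 22 — holds.
#4 beta + zeta = 8 + 30 = 38 — holds.
#5 beta = 8 > 5, so we need zeta ≤ 28; but zeta = 30 > 28 — does not hold.
#6 |27 − 30| = 3, not 4 — does not hold.
#7 eta = 29 is in {27, 30, 29} — holds.
#8 zeta = 30, alpha = 27; 30 > 27 — holds.
#9 values 2 < 29 < 30 — holds.
#10 |8 − 29| = 21; 21 ≤ 23 — holds.
#11 beta − alpha = 8 − 27 = -19, not -16 — does not hold.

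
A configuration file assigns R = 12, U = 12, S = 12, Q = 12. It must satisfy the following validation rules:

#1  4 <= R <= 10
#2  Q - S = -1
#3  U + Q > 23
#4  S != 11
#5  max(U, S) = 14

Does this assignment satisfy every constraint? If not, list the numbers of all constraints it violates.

Constraints 1, 2, 5 are violated.

#1 R = 12 is outside [4, 10]  ✗
#2 Q - S = 12 - 12 = 0, not -1  ✗
#3 U + Q = 12 + 12 = 24; 24 > 23  ✓
#4 S = 12, and 12 ≠ 11  ✓
#5 max(12, 12) = 12, not 14  ✗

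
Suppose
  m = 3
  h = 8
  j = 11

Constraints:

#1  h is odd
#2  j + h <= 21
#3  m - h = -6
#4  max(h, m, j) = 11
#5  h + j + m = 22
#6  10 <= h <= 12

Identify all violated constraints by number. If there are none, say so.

Violated: 1, 3, and 6.

#1 h = 8 is even  ✘
#2 j + h = 11 + 8 = 19; 19 ≤ 21  ✔
#3 m - h = 3 - 8 = -5, not -6  ✘
#4 max(8, 3, 11) = 11  ✔
#5 h + j + m = 8 + 11 + 3 = 22  ✔
#6 h = 8 is outside [10, 12]  ✘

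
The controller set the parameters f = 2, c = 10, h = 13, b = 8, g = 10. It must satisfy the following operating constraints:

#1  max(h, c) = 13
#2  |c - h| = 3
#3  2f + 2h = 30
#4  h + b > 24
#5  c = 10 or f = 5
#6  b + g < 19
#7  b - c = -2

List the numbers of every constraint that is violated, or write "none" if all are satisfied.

#1 max(13, 10) = 13 — holds.
#2 |10 - 13| = 3 — holds.
#3 2f + 2h = 2(2) + 2(13) = 30 — holds.
#4 h + b = 13 + 8 = 21; 21 ≤ 24, bound 24 not met — does not hold.
#5 c = 10 = 10 (first disjunct) — holds.
#6 b + g = 8 + 10 = 18; 18 < 19 — holds.
#7 b - c = 8 - 10 = -2 — holds.

Constraint 4 does not hold.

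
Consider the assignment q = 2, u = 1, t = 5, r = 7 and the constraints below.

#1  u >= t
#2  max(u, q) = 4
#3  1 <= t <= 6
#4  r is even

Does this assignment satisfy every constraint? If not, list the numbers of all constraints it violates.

#1 u = 1, t = 5; 1 < 5 (want ≥)  ✗
#2 max(1, 2) = 2, not 4  ✗
#3 t = 5 lies in [1, 6]  ✓
#4 r = 7 is odd  ✗

Constraints 1, 2, and 4 do not hold.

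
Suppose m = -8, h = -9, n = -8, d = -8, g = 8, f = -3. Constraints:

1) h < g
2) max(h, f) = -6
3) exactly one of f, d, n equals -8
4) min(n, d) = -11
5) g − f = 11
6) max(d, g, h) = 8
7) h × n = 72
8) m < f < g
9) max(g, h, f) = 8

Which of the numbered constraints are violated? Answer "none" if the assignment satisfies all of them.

1) h = -9, g = 8; -9 < 8  true
2) max(-9, -3) = -3, not -6  false
3) f=-3, d=-8, n=-8; 2 of them equal -8, not exactly one  false
4) min(-8, -8) = -8, not -11  false
5) g − f = 8 − (-3) = 11  true
6) max(-8, 8, -9) = 8  true
7) h × n = -9 × (-8) = 72  true
8) values -8 < -3 < 8  true
9) max(8, -9, -3) = 8  true

Constraints 2, 3, and 4 do not hold.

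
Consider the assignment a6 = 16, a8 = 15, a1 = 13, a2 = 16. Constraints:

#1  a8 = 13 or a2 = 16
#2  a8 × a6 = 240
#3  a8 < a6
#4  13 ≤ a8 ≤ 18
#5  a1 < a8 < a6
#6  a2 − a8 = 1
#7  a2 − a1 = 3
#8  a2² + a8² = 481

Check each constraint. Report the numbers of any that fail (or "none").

#1 a8 = 15 ≠ 13, but a2 = 16 = 16 (second disjunct)  yes
#2 a8 × a6 = 15 × 16 = 240  yes
#3 a8 = 15, a6 = 16; 15 < 16  yes
#4 a8 = 15 lies in [13, 18]  yes
#5 values 13 < 15 < 16  yes
#6 a2 − a8 = 16 − 15 = 1  yes
#7 a2 − a1 = 16 − 13 = 3  yes
#8 a2² + a8² = 16² + 15² = 256 + 225 = 481  yes

Yes — all constraints hold.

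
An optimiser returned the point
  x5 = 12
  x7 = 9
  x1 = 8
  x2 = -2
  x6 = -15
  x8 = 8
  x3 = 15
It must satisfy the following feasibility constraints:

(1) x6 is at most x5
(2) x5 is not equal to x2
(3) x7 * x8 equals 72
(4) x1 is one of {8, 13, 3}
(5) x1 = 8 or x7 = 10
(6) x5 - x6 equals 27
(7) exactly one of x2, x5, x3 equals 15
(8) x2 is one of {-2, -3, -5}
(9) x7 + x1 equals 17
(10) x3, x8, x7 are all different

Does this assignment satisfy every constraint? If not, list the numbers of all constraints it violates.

(1) x6 = -15, x5 = 12; -15 ≤ 12  holds
(2) x5 = 12, x2 = -2; distinct  holds
(3) x7 * x8 = 9 * 8 = 72  holds
(4) x1 = 8 is in {8, 13, 3}  holds
(5) x1 = 8 = 8 (first disjunct)  holds
(6) x5 - x6 = 12 - (-15) = 27  holds
(7) x2=-2, x5=12, x3=15; 1 of them equals 15  holds
(8) x2 = -2 is in {-2, -3, -5}  holds
(9) x7 + x1 = 9 + 8 = 17  holds
(10) values 15, 8, 9 are pairwise distinct  holds

Yes — all constraints hold.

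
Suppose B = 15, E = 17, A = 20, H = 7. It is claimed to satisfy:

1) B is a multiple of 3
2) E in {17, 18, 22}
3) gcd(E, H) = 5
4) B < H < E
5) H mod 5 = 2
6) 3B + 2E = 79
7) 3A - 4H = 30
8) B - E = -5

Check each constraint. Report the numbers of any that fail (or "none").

Constraints 3, 4, 7, 8 do not hold.

1) 15 / 3 = 5, so 3 divides 15 — holds.
2) E = 17 is in {17, 18, 22} — holds.
3) gcd(17, 7) = 1, not 5 — does not hold.
4) values 15, 7, 17; B = 15 is not < H = 7 — does not hold.
5) 7 mod 5 = 2 — holds.
6) 3B + 2E = 3(15) + 2(17) = 79 — holds.
7) 3A - 4H = 3(20) - 4(7) = 32, not 30 — does not hold.
8) B - E = 15 - 17 = -2, not -5 — does not hold.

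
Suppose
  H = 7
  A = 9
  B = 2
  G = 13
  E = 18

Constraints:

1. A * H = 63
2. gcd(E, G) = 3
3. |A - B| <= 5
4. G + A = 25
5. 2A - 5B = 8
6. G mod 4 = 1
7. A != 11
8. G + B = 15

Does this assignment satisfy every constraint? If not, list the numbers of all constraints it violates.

No — constraints 2, 3, and 4 are not satisfied.

1. A * H = 9 * 7 = 63 — holds.
2. gcd(18, 13) = 1, not 3 — fails.
3. |9 - 2| = 7; 7 > 5, exceeds bound 5 — fails.
4. G + A = 13 + 9 = 22, not 25 — fails.
5. 2A - 5B = 2(9) - 5(2) = 8 — holds.
6. 13 mod 4 = 1 — holds.
7. A = 9, and 9 ≠ 11 — holds.
8. G + B = 13 + 2 = 15 — holds.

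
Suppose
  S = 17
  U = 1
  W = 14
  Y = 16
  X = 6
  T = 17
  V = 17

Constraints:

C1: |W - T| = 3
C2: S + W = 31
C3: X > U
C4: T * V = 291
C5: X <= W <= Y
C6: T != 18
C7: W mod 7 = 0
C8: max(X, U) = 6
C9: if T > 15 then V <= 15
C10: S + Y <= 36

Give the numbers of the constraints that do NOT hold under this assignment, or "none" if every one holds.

C1: |14 - 17| = 3 — holds.
C2: S + W = 17 + 14 = 31 — holds.
C3: X = 6, U = 1; 6 > 1 — holds.
C4: T * V = 17 * 17 = 289, not 291 — fails.
C5: values 6 <= 14 <= 16 — holds.
C6: T = 17, and 17 ≠ 18 — holds.
C7: 14 mod 7 = 0 — holds.
C8: max(6, 1) = 6 — holds.
C9: T = 17 > 15, so we need V ≤ 15; but V = 17 > 15 — fails.
C10: S + Y = 17 + 16 = 33; 33 ≤ 36 — holds.

Violated: 4, 9.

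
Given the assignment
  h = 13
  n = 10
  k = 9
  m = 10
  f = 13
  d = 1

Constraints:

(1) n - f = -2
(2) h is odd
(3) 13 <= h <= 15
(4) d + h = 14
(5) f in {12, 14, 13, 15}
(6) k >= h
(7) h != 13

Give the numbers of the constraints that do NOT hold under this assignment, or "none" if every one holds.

The assignment fails constraints 1, 6, and 7.

(1) n - f = 10 - 13 = -3, not -2  FAIL
(2) h = 13 is odd  OK
(3) h = 13 lies in [13, 15]  OK
(4) d + h = 1 + 13 = 14  OK
(5) f = 13 is in {12, 14, 13, 15}  OK
(6) k = 9, h = 13; 9 < 13 (want ≥)  FAIL
(7) h = 13, but 13 is required to differ  FAIL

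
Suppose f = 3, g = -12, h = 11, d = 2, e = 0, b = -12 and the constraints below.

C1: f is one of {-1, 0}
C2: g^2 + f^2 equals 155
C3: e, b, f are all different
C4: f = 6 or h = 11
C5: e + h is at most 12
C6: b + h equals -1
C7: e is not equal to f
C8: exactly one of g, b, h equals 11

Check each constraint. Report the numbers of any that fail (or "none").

C1: f = 3 is not in {-1, 0}  no
C2: g^2 + f^2 = (-12)^2 + 3^2 = 144 + 9 = 153, not 155  no
C3: values 0, -12, 3 are pairwise distinct  yes
C4: f = 3 ≠ 6, but h = 11 = 11 (second disjunct)  yes
C5: e + h = 0 + 11 = 11; 11 ≤ 12  yes
C6: b + h = -12 + 11 = -1  yes
C7: e = 0, f = 3; distinct  yes
C8: g=-12, b=-12, h=11; 1 of them equals 11  yes

Constraints 1 and 2 do not hold.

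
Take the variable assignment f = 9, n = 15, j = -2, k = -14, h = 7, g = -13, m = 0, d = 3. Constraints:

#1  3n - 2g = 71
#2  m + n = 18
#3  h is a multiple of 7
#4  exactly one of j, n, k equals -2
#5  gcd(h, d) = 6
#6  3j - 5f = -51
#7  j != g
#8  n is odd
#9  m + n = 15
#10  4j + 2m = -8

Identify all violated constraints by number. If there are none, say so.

Constraints 2, 5 are violated.

#1 3n - 2g = 3(15) - 2(-13) = 71 — satisfied.
#2 m + n = 0 + 15 = 15, not 18 — violated.
#3 7 / 7 = 1, so 7 divides 7 — satisfied.
#4 j=-2, n=15, k=-14; 1 of them equals -2 — satisfied.
#5 gcd(7, 3) = 1, not 6 — violated.
#6 3j - 5f = 3(-2) - 5(9) = -51 — satisfied.
#7 j = -2, g = -13; distinct — satisfied.
#8 n = 15 is odd — satisfied.
#9 m + n = 0 + 15 = 15 — satisfied.
#10 4j + 2m = 4(-2) + 2(0) = -8 — satisfied.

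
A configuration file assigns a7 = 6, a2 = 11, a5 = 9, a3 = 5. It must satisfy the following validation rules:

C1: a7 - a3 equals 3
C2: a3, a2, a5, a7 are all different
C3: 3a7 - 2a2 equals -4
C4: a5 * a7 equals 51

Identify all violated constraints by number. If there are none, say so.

Constraints 1, 4 do not hold.

C1: a7 - a3 = 6 - 5 = 1, not 3 — does not hold.
C2: values 5, 11, 9, 6 are pairwise distinct — holds.
C3: 3a7 - 2a2 = 3(6) - 2(11) = -4 — holds.
C4: a5 * a7 = 9 * 6 = 54, not 51 — does not hold.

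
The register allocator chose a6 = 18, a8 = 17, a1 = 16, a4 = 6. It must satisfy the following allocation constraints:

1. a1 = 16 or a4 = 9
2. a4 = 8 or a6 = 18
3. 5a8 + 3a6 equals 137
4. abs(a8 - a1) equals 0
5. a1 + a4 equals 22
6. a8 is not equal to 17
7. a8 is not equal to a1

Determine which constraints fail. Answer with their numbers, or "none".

1. a1 = 16 = 16 (first disjunct) — OK.
2. a4 = 6 ≠ 8, but a6 = 18 = 18 (second disjunct) — OK.
3. 5a8 + 3a6 = 5(17) + 3(18) = 139, not 137 — violated.
4. abs(17 - 16) = 1, not 0 — violated.
5. a1 + a4 = 16 + 6 = 22 — OK.
6. a8 = 17, but 17 is required to differ — violated.
7. a8 = 17, a1 = 16; distinct — OK.

Violated: 3, 4, and 6.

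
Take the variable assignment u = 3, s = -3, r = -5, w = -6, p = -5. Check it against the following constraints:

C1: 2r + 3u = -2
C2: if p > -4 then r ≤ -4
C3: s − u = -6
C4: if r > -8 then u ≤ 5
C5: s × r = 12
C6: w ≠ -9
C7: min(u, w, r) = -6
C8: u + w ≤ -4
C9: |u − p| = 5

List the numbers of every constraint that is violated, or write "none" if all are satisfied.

C1: 2r + 3u = 2(-5) + 3(3) = -1, not -2 — does not hold.
C2: p = -5, not > -4; antecedent false, conditional vacuously true — holds.
C3: s − u = -3 − 3 = -6 — holds.
C4: r = -5 > -8, so we need u ≤ 5; u = 3 ≤ 5 — holds.
C5: s × r = -3 × (-5) = 15, not 12 — does not hold.
C6: w = -6, and -6 ≠ -9 — holds.
C7: min(3, -6, -5) = -6 — holds.
C8: u + w = 3 + (-6) = -3; -3 > -4, bound -4 not met — does not hold.
C9: |3 − (-5)| = 8, not 5 — does not hold.

Constraints 1, 5, 8, and 9 are violated.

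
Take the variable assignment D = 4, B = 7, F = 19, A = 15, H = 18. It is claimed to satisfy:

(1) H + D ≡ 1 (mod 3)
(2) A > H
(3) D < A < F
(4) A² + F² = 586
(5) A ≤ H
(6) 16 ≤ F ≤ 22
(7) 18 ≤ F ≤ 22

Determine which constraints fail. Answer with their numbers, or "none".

(1) H + D = 22; 22 mod 3 = 1  ✔
(2) A = 15, H = 18; 15 ≤ 18 (want >)  ✘
(3) values 4 < 15 < 19  ✔
(4) A² + F² = 15² + 19² = 225 + 361 = 586  ✔
(5) A = 15, H = 18; 15 ≤ 18  ✔
(6) F = 19 lies in [16, 22]  ✔
(7) F = 19 lies in [18, 22]  ✔

Constraint 2 does not hold.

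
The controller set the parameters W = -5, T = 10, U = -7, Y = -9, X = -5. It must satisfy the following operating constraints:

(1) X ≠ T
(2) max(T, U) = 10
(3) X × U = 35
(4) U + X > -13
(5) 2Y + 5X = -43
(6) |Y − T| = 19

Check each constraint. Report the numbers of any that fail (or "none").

(1) X = -5, T = 10; distinct  ✓
(2) max(10, -7) = 10  ✓
(3) X × U = -5 × (-7) = 35  ✓
(4) U + X = -7 + (-5) = -12; -12 > -13  ✓
(5) 2Y + 5X = 2(-9) + 5(-5) = -43  ✓
(6) |-9 − 10| = 19  ✓

Yes — all constraints hold.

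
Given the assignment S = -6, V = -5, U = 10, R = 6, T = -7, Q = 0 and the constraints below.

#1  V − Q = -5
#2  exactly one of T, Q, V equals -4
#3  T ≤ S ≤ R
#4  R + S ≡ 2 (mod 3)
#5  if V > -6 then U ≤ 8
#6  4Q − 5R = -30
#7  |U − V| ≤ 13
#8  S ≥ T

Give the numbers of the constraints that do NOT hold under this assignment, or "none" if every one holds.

#1 V − Q = -5 − 0 = -5 — holds.
#2 T=-7, Q=0, V=-5; 0 of them equal -4, not exactly one — fails.
#3 values -7 ≤ -6 ≤ 6 — holds.
#4 R + S = 0; 0 mod 3 = 0, not 2 — fails.
#5 V = -5 > -6, so we need U ≤ 8; but U = 10 > 8 — fails.
#6 4Q − 5R = 4(0) − 5(6) = -30 — holds.
#7 |10 − (-5)| = 15; 15 > 13, exceeds bound 13 — fails.
#8 S = -6, T = -7; -6 ≥ -7 — holds.

Constraints 2, 4, 5, and 7 are violated.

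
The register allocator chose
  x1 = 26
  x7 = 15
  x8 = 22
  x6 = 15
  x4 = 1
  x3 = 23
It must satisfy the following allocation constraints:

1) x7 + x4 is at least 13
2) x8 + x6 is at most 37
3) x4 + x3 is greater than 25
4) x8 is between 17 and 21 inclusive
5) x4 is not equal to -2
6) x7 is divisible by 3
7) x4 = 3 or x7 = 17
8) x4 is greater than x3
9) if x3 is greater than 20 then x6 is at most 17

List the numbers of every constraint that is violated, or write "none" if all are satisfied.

The assignment fails constraints 3, 4, 7, 8.

1) x7 + x4 = 15 + 1 = 16; 16 ≥ 13 — holds.
2) x8 + x6 = 22 + 15 = 37; 37 ≤ 37 — holds.
3) x4 + x3 = 1 + 23 = 24; 24 ≤ 25, bound 25 not met — does not hold.
4) x8 = 22 is outside [17, 21] — does not hold.
5) x4 = 1, and 1 ≠ -2 — holds.
6) 15 / 3 = 5, so 3 divides 15 — holds.
7) x4 = 1 ≠ 3 and x7 = 15 ≠ 17; both disjuncts false — does not hold.
8) x4 = 1, x3 = 23; 1 ≤ 23 (want >) — does not hold.
9) x3 = 23 > 20, so we need x6 ≤ 17; x6 = 15 ≤ 17 — holds.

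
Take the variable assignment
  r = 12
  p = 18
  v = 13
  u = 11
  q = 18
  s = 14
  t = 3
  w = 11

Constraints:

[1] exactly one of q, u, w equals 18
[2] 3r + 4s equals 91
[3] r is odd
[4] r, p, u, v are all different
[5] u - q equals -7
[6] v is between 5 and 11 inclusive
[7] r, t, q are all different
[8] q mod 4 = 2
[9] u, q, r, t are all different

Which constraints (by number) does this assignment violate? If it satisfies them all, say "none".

[1] q=18, u=11, w=11; 1 of them equals 18 — OK.
[2] 3r + 4s = 3(12) + 4(14) = 92, not 91 — violated.
[3] r = 12 is even — violated.
[4] values 12, 18, 11, 13 are pairwise distinct — OK.
[5] u - q = 11 - 18 = -7 — OK.
[6] v = 13 is outside [5, 11] — violated.
[7] values 12, 3, 18 are pairwise distinct — OK.
[8] 18 mod 4 = 2 — OK.
[9] values 11, 18, 12, 3 are pairwise distinct — OK.

Constraints 2, 3, 6 are violated.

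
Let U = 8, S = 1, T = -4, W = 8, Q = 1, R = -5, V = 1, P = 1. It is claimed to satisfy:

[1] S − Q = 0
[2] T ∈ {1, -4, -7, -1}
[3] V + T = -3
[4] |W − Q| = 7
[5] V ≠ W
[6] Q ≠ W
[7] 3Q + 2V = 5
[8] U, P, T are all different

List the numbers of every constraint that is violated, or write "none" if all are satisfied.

[1] S − Q = 1 − 1 = 0 — satisfied.
[2] T = -4 is in {1, -4, -7, -1} — satisfied.
[3] V + T = 1 + (-4) = -3 — satisfied.
[4] |8 − 1| = 7 — satisfied.
[5] V = 1, W = 8; distinct — satisfied.
[6] Q = 1, W = 8; distinct — satisfied.
[7] 3Q + 2V = 3(1) + 2(1) = 5 — satisfied.
[8] values 8, 1, -4 are pairwise distinct — satisfied.

None — every constraint holds.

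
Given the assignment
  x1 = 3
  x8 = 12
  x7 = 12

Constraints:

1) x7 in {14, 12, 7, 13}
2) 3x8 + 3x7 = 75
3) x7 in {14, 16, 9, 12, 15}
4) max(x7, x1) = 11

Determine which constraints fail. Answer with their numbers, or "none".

Constraints 2, 4 do not hold.

1) x7 = 12 is in {14, 12, 7, 13} — holds.
2) 3x8 + 3x7 = 3(12) + 3(12) = 72, not 75 — does not hold.
3) x7 = 12 is in {14, 16, 9, 12, 15} — holds.
4) max(12, 3) = 12, not 11 — does not hold.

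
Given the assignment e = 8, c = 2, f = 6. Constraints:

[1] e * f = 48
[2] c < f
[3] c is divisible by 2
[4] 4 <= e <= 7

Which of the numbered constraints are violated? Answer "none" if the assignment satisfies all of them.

[1] e * f = 8 * 6 = 48  ✔
[2] c = 2, f = 6; 2 < 6  ✔
[3] 2 / 2 = 1, so 2 divides 2  ✔
[4] e = 8 is outside [4, 7]  ✘

Constraint 4 does not hold.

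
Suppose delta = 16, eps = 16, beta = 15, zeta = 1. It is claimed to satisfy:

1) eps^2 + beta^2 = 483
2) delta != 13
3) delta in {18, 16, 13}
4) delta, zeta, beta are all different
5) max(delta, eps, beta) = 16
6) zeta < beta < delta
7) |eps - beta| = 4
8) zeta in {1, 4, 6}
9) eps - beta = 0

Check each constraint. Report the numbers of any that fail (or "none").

1) eps^2 + beta^2 = 16^2 + 15^2 = 256 + 225 = 481, not 483 — violated.
2) delta = 16, and 16 ≠ 13 — satisfied.
3) delta = 16 is in {18, 16, 13} — satisfied.
4) values 16, 1, 15 are pairwise distinct — satisfied.
5) max(16, 16, 15) = 16 — satisfied.
6) values 1 < 15 < 16 — satisfied.
7) |16 - 15| = 1, not 4 — violated.
8) zeta = 1 is in {1, 4, 6} — satisfied.
9) eps - beta = 16 - 15 = 1, not 0 — violated.

Constraints 1, 7, and 9 do not hold.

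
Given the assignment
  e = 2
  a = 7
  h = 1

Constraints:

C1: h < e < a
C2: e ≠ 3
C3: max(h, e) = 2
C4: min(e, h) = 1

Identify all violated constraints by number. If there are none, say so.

C1: values 1 < 2 < 7  ✔
C2: e = 2, and 2 ≠ 3  ✔
C3: max(1, 2) = 2  ✔
C4: min(2, 1) = 1  ✔

Yes — all constraints hold.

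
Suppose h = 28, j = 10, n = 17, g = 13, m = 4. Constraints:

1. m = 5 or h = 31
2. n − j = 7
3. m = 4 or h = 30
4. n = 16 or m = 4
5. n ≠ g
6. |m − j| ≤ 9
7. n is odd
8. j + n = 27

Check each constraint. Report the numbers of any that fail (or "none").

Constraint 1 is violated.

1. m = 4 ≠ 5 and h = 28 ≠ 31; both disjuncts false — fails.
2. n − j = 17 − 10 = 7 — holds.
3. m = 4 = 4 (first disjunct) — holds.
4. n = 17 ≠ 16, but m = 4 = 4 (second disjunct) — holds.
5. n = 17, g = 13; distinct — holds.
6. |4 − 10| = 6; 6 ≤ 9 — holds.
7. n = 17 is odd — holds.
8. j + n = 10 + 17 = 27 — holds.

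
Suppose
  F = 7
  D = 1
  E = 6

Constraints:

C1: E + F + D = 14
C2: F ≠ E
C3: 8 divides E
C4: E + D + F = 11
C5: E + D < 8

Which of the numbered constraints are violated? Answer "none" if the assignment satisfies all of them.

The assignment fails constraints 3 and 4.

C1: E + F + D = 6 + 7 + 1 = 14 — satisfied.
C2: F = 7, E = 6; distinct — satisfied.
C3: 6 = 8×0 + 6, so 8 does not divide 6 — violated.
C4: E + D + F = 6 + 1 + 7 = 14, not 11 — violated.
C5: E + D = 6 + 1 = 7; 7 < 8 — satisfied.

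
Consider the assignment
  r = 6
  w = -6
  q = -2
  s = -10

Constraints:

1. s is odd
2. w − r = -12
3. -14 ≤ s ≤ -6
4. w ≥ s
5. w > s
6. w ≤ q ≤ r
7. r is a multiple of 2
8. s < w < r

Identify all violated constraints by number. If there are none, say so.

Constraint 1 is violated.

1. s = -10 is even  ✗
2. w − r = -6 − 6 = -12  ✓
3. s = -10 lies in [-14, -6]  ✓
4. w = -6, s = -10; -6 ≥ -10  ✓
5. w = -6, s = -10; -6 > -10  ✓
6. values -6 ≤ -2 ≤ 6  ✓
7. 6 / 2 = 3, so 2 divides 6  ✓
8. values -10 < -6 < 6  ✓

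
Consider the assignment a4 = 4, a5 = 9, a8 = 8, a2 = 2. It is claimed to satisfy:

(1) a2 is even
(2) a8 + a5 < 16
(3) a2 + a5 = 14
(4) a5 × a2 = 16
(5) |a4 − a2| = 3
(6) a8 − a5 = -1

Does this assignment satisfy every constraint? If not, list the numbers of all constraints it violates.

Violated: 2, 3, 4, 5.

(1) a2 = 2 is even — holds.
(2) a8 + a5 = 8 + 9 = 17; 17 ≥ 16, bound 16 not met — does not hold.
(3) a2 + a5 = 2 + 9 = 11, not 14 — does not hold.
(4) a5 × a2 = 9 × 2 = 18, not 16 — does not hold.
(5) |4 − 2| = 2, not 3 — does not hold.
(6) a8 − a5 = 8 − 9 = -1 — holds.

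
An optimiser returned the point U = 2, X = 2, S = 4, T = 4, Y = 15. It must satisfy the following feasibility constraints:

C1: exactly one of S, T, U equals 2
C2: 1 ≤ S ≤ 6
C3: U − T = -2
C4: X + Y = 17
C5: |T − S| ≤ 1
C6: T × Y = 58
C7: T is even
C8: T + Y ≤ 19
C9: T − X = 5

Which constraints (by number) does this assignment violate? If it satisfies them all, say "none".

No — constraints 6 and 9 are not satisfied.

C1: S=4, T=4, U=2; 1 of them equals 2  OK
C2: S = 4 lies in [1, 6]  OK
C3: U − T = 2 − 4 = -2  OK
C4: X + Y = 2 + 15 = 17  OK
C5: |4 − 4| = 0; 0 ≤ 1  OK
C6: T × Y = 4 × 15 = 60, not 58  FAIL
C7: T = 4 is even  OK
C8: T + Y = 4 + 15 = 19; 19 ≤ 19  OK
C9: T − X = 4 − 2 = 2, not 5  FAIL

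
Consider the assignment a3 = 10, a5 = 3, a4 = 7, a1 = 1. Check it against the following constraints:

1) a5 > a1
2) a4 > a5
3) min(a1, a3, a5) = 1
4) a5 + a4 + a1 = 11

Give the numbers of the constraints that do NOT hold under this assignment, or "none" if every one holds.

Yes — all constraints hold.

1) a5 = 3, a1 = 1; 3 > 1 — satisfied.
2) a4 = 7, a5 = 3; 7 > 3 — satisfied.
3) min(1, 10, 3) = 1 — satisfied.
4) a5 + a4 + a1 = 3 + 7 + 1 = 11 — satisfied.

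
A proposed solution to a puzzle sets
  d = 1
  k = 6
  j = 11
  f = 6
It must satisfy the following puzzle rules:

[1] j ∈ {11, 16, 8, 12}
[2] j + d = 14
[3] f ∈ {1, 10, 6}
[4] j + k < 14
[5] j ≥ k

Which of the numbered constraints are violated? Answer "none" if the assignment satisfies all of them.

The assignment fails constraints 2, 4.

[1] j = 11 is in {11, 16, 8, 12}  ✓
[2] j + d = 11 + 1 = 12, not 14  ✗
[3] f = 6 is in {1, 10, 6}  ✓
[4] j + k = 11 + 6 = 17; 17 ≥ 14, bound 14 not met  ✗
[5] j = 11, k = 6; 11 ≥ 6  ✓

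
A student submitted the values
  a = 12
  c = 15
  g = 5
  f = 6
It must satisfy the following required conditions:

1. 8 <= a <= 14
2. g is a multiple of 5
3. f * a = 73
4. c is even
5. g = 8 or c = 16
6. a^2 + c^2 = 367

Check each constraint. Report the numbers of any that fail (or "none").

1. a = 12 lies in [8, 14] — holds.
2. 5 / 5 = 1, so 5 divides 5 — holds.
3. f * a = 6 * 12 = 72, not 73 — does not hold.
4. c = 15 is odd — does not hold.
5. g = 5 ≠ 8 and c = 15 ≠ 16; both disjuncts false — does not hold.
6. a^2 + c^2 = 12^2 + 15^2 = 144 + 225 = 369, not 367 — does not hold.

The assignment fails constraints 3, 4, 5, and 6.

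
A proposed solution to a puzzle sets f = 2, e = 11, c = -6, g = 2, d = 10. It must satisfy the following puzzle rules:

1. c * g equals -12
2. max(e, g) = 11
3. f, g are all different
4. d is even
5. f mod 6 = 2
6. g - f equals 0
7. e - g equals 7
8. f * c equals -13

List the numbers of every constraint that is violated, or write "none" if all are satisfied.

1. c * g = -6 * 2 = -12  ✓
2. max(11, 2) = 11  ✓
3. f = g = 2, not all different  ✗
4. d = 10 is even  ✓
5. 2 mod 6 = 2  ✓
6. g - f = 2 - 2 = 0  ✓
7. e - g = 11 - 2 = 9, not 7  ✗
8. f * c = 2 * (-6) = -12, not -13  ✗

Constraints 3, 7, 8 do not hold.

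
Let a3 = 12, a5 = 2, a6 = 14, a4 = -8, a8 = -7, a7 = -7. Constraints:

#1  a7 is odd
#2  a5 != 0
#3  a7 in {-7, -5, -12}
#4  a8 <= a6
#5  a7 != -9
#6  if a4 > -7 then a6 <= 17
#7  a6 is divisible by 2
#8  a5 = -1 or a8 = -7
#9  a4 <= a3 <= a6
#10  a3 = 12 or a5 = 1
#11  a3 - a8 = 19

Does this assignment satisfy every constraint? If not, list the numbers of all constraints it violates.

#1 a7 = -7 is odd — OK.
#2 a5 = 2, and 2 ≠ 0 — OK.
#3 a7 = -7 is in {-7, -5, -12} — OK.
#4 a8 = -7, a6 = 14; -7 ≤ 14 — OK.
#5 a7 = -7, and -7 ≠ -9 — OK.
#6 a4 = -8, not > -7; antecedent false, conditional vacuously true — OK.
#7 14 / 2 = 7, so 2 divides 14 — OK.
#8 a5 = 2 ≠ -1, but a8 = -7 = -7 (second disjunct) — OK.
#9 values -8 <= 12 <= 14 — OK.
#10 a3 = 12 = 12 (first disjunct) — OK.
#11 a3 - a8 = 12 - (-7) = 19 — OK.

Yes — all constraints hold.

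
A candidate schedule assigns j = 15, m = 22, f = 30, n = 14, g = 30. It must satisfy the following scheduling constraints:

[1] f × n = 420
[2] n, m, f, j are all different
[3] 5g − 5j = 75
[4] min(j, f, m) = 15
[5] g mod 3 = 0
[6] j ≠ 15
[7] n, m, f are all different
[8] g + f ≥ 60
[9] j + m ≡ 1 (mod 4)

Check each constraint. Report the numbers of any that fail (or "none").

Violated: 6.

[1] f × n = 30 × 14 = 420  ✔
[2] values 14, 22, 30, 15 are pairwise distinct  ✔
[3] 5g − 5j = 5(30) − 5(15) = 75  ✔
[4] min(15, 30, 22) = 15  ✔
[5] 30 mod 3 = 0  ✔
[6] j = 15, but 15 is required to differ  ✘
[7] values 14, 22, 30 are pairwise distinct  ✔
[8] g + f = 30 + 30 = 60; 60 ≥ 60  ✔
[9] j + m = 37; 37 mod 4 = 1  ✔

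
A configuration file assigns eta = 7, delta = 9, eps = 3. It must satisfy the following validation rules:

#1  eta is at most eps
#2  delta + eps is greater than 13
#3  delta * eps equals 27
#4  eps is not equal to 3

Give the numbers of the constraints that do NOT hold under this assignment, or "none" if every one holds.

#1 eta = 7, eps = 3; 7 > 3 (want ≤)  ✘
#2 delta + eps = 9 + 3 = 12; 12 ≤ 13, bound 13 not met  ✘
#3 delta * eps = 9 * 3 = 27  ✔
#4 eps = 3, but 3 is required to differ  ✘

No — constraints 1, 2, 4 are not satisfied.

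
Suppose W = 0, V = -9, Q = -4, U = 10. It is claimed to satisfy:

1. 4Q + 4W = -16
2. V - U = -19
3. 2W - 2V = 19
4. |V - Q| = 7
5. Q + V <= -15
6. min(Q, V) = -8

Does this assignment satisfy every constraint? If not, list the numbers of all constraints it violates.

1. 4Q + 4W = 4(-4) + 4(0) = -16 — holds.
2. V - U = -9 - 10 = -19 — holds.
3. 2W - 2V = 2(0) - 2(-9) = 18, not 19 — does not hold.
4. |-9 - (-4)| = 5, not 7 — does not hold.
5. Q + V = -4 + (-9) = -13; -13 > -15, bound -15 not met — does not hold.
6. min(-4, -9) = -9, not -8 — does not hold.

No — constraints 3, 4, 5, 6 are not satisfied.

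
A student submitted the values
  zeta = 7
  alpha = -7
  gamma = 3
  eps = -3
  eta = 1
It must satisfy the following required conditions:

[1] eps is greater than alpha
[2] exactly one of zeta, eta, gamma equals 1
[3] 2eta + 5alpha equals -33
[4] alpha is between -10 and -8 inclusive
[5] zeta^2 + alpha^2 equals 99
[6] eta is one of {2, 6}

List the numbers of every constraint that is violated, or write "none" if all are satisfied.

[1] eps = -3, alpha = -7; -3 > -7 — satisfied.
[2] zeta=7, eta=1, gamma=3; 1 of them equals 1 — satisfied.
[3] 2eta + 5alpha = 2(1) + 5(-7) = -33 — satisfied.
[4] alpha = -7 is outside [-10, -8] — violated.
[5] zeta^2 + alpha^2 = 7^2 + (-7)^2 = 49 + 49 = 98, not 99 — violated.
[6] eta = 1 is not in {2, 6} — violated.

No — constraints 4, 5, and 6 are not satisfied.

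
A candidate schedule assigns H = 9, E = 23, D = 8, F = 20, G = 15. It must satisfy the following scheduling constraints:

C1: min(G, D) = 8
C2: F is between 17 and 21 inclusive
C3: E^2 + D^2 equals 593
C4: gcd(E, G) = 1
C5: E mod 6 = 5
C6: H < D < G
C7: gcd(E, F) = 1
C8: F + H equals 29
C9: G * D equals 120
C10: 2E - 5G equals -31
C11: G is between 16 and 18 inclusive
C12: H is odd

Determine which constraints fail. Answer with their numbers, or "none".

No — constraints 6, 10, and 11 are not satisfied.

C1: min(15, 8) = 8  yes
C2: F = 20 lies in [17, 21]  yes
C3: E^2 + D^2 = 23^2 + 8^2 = 529 + 64 = 593  yes
C4: gcd(23, 15) = 1  yes
C5: 23 mod 6 = 5  yes
C6: values 9, 8, 15; H = 9 is not < D = 8  no
C7: gcd(23, 20) = 1  yes
C8: F + H = 20 + 9 = 29  yes
C9: G * D = 15 * 8 = 120  yes
C10: 2E - 5G = 2(23) - 5(15) = -29, not -31  no
C11: G = 15 is outside [16, 18]  no
C12: H = 9 is odd  yes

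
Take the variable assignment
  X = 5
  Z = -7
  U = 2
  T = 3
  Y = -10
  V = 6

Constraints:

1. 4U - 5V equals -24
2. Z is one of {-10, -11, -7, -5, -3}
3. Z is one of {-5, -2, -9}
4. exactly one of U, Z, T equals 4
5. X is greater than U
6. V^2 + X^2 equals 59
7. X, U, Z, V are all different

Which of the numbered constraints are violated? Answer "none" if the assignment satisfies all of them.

1. 4U - 5V = 4(2) - 5(6) = -22, not -24 — does not hold.
2. Z = -7 is in {-10, -11, -7, -5, -3} — holds.
3. Z = -7 is not in {-5, -2, -9} — does not hold.
4. U=2, Z=-7, T=3; 0 of them equal 4, not exactly one — does not hold.
5. X = 5, U = 2; 5 > 2 — holds.
6. V^2 + X^2 = 6^2 + 5^2 = 36 + 25 = 61, not 59 — does not hold.
7. values 5, 2, -7, 6 are pairwise distinct — holds.

Constraints 1, 3, 4, 6 are violated.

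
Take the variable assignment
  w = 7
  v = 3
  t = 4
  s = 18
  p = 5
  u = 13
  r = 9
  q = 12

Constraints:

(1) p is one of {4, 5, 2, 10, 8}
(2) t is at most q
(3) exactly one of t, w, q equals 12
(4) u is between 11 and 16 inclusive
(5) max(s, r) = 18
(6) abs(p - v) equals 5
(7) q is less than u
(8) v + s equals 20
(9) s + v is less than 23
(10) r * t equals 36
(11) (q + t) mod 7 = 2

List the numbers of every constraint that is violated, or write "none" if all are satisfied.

The assignment fails constraints 6, 8.

(1) p = 5 is in {4, 5, 2, 10, 8}  true
(2) t = 4, q = 12; 4 ≤ 12  true
(3) t=4, w=7, q=12; 1 of them equals 12  true
(4) u = 13 lies in [11, 16]  true
(5) max(18, 9) = 18  true
(6) abs(5 - 3) = 2, not 5  false
(7) q = 12, u = 13; 12 < 13  true
(8) v + s = 3 + 18 = 21, not 20  false
(9) s + v = 18 + 3 = 21; 21 < 23  true
(10) r * t = 9 * 4 = 36  true
(11) q + t = 16; 16 mod 7 = 2  true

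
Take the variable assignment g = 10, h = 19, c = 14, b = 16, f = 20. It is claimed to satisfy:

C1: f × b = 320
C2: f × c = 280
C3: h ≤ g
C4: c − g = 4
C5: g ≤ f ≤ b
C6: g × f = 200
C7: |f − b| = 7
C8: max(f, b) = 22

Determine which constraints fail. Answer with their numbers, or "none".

Violated: 3, 5, 7, and 8.

C1: f × b = 20 × 16 = 320 — holds.
C2: f × c = 20 × 14 = 280 — holds.
C3: h = 19, g = 10; 19 > 10 (want ≤) — fails.
C4: c − g = 14 − 10 = 4 — holds.
C5: values 10, 20, 16; f = 20 is not ≤ b = 16 — fails.
C6: g × f = 10 × 20 = 200 — holds.
C7: |20 − 16| = 4, not 7 — fails.
C8: max(20, 16) = 20, not 22 — fails.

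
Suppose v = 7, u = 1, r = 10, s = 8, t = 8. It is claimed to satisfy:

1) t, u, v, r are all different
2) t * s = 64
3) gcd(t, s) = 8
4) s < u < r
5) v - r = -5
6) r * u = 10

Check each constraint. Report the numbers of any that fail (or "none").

Constraints 4, 5 do not hold.

1) values 8, 1, 7, 10 are pairwise distinct — satisfied.
2) t * s = 8 * 8 = 64 — satisfied.
3) gcd(8, 8) = 8 — satisfied.
4) values 8, 1, 10; s = 8 is not < u = 1 — violated.
5) v - r = 7 - 10 = -3, not -5 — violated.
6) r * u = 10 * 1 = 10 — satisfied.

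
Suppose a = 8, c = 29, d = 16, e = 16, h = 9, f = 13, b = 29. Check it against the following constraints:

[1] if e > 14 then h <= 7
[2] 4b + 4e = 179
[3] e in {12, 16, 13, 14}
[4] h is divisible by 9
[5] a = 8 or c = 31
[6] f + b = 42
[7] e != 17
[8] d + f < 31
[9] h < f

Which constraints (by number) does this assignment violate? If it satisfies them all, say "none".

Constraints 1, 2 are violated.

[1] e = 16 > 14, so we need h ≤ 7; but h = 9 > 7  no
[2] 4b + 4e = 4(29) + 4(16) = 180, not 179  no
[3] e = 16 is in {12, 16, 13, 14}  yes
[4] 9 / 9 = 1, so 9 divides 9  yes
[5] a = 8 = 8 (first disjunct)  yes
[6] f + b = 13 + 29 = 42  yes
[7] e = 16, and 16 ≠ 17  yes
[8] d + f = 16 + 13 = 29; 29 < 31  yes
[9] h = 9, f = 13; 9 < 13  yes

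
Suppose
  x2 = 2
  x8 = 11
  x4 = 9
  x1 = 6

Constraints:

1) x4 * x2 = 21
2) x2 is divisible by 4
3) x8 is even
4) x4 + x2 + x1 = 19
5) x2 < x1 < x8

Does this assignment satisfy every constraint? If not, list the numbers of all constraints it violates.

1) x4 * x2 = 9 * 2 = 18, not 21  false
2) 2 = 4*0 + 2, so 4 does not divide 2  false
3) x8 = 11 is odd  false
4) x4 + x2 + x1 = 9 + 2 + 6 = 17, not 19  false
5) values 2 < 6 < 11  true

Violated: 1, 2, 3, 4.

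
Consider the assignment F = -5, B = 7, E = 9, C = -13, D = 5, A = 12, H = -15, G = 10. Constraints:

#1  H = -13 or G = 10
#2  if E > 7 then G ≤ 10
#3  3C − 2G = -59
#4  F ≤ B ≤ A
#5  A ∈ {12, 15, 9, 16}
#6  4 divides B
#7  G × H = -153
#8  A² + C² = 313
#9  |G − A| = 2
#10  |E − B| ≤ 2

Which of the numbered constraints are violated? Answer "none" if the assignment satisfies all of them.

#1 H = -15 ≠ -13, but G = 10 = 10 (second disjunct)  OK
#2 E = 9 > 7, so we need G ≤ 10; G = 10 ≤ 10  OK
#3 3C − 2G = 3(-13) − 2(10) = -59  OK
#4 values -5 ≤ 7 ≤ 12  OK
#5 A = 12 is in {12, 15, 9, 16}  OK
#6 7 = 4×1 + 3, so 4 does not divide 7  FAIL
#7 G × H = 10 × (-15) = -150, not -153  FAIL
#8 A² + C² = 12² + (-13)² = 144 + 169 = 313  OK
#9 |10 − 12| = 2  OK
#10 |9 − 7| = 2; 2 ≤ 2  OK

The assignment fails constraints 6 and 7.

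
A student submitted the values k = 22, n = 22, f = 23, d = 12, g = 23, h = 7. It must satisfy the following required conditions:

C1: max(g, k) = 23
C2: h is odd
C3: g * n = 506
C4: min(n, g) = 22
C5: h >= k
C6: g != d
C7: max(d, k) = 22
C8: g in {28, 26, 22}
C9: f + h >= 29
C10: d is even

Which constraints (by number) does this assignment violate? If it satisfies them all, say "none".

Constraints 5 and 8 are violated.

C1: max(23, 22) = 23 — OK.
C2: h = 7 is odd — OK.
C3: g * n = 23 * 22 = 506 — OK.
C4: min(22, 23) = 22 — OK.
C5: h = 7, k = 22; 7 < 22 (want ≥) — violated.
C6: g = 23, d = 12; distinct — OK.
C7: max(12, 22) = 22 — OK.
C8: g = 23 is not in {28, 26, 22} — violated.
C9: f + h = 23 + 7 = 30; 30 ≥ 29 — OK.
C10: d = 12 is even — OK.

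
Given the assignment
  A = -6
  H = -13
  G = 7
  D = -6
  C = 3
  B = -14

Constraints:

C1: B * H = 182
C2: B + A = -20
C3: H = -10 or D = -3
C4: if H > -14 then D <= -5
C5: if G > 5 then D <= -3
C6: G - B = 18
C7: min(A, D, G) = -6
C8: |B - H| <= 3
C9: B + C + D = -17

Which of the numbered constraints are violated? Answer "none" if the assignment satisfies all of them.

Violated: 3 and 6.

C1: B * H = -14 * (-13) = 182  true
C2: B + A = -14 + (-6) = -20  true
C3: H = -13 ≠ -10 and D = -6 ≠ -3; both disjuncts false  false
C4: H = -13 > -14, so we need D ≤ -5; D = -6 ≤ -5  true
C5: G = 7 > 5, so we need D ≤ -3; D = -6 ≤ -3  true
C6: G - B = 7 - (-14) = 21, not 18  false
C7: min(-6, -6, 7) = -6  true
C8: |-14 - (-13)| = 1; 1 ≤ 3  true
C9: B + C + D = -14 + 3 + (-6) = -17  true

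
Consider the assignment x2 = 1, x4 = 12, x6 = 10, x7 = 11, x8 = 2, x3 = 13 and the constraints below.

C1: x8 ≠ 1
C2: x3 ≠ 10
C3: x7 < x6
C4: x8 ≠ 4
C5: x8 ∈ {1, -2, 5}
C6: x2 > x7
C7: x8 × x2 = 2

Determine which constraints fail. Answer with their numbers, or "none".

C1: x8 = 2, and 2 ≠ 1  ✓
C2: x3 = 13, and 13 ≠ 10  ✓
C3: x7 = 11, x6 = 10; 11 ≥ 10 (want <)  ✗
C4: x8 = 2, and 2 ≠ 4  ✓
C5: x8 = 2 is not in {1, -2, 5}  ✗
C6: x2 = 1, x7 = 11; 1 ≤ 11 (want >)  ✗
C7: x8 × x2 = 2 × 1 = 2  ✓

Constraints 3, 5, 6 do not hold.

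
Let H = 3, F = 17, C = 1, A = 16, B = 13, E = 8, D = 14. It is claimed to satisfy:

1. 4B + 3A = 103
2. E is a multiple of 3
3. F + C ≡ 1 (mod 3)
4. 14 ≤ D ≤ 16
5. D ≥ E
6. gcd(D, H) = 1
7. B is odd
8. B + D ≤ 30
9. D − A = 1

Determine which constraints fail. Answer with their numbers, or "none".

Violated: 1, 2, 3, 9.

1. 4B + 3A = 4(13) + 3(16) = 100, not 103 — violated.
2. 8 = 3×2 + 2, so 3 does not divide 8 — violated.
3. F + C = 18; 18 mod 3 = 0, not 1 — violated.
4. D = 14 lies in [14, 16] — OK.
5. D = 14, E = 8; 14 ≥ 8 — OK.
6. gcd(14, 3) = 1 — OK.
7. B = 13 is odd — OK.
8. B + D = 13 + 14 = 27; 27 ≤ 30 — OK.
9. D − A = 14 − 16 = -2, not 1 — violated.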